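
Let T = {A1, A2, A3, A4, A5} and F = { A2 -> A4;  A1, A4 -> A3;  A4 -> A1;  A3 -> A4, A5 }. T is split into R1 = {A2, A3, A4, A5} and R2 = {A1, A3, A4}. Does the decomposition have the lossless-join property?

Yes

Common attributes: R1 ∩ R2 = {A3, A4}.
Closure of {A3, A4}: A4 → A1 applies, adding A1; A3 → A4, A5 applies, adding A5. So (A3, A4)⁺ = {A1, A3, A4, A5}.
This closure contains every attribute of R2, so R1 ∩ R2 → R2. The join is lossless.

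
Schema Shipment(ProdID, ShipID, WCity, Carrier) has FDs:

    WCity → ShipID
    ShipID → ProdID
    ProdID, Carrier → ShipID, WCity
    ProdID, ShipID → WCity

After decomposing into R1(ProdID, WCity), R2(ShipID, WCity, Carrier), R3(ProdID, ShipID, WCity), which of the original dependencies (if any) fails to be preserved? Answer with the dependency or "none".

ProdID, Carrier → ShipID, WCity

Check ProdID, Carrier → ShipID, WCity: no single fragment contains all of {ProdID, ShipID, WCity, Carrier}, and the restricted closure of {ProdID, Carrier} across the fragments never reaches {ShipID, WCity}.
WCity → ShipID is preserved.
ShipID → ProdID is preserved.
ProdID, ShipID → WCity is preserved.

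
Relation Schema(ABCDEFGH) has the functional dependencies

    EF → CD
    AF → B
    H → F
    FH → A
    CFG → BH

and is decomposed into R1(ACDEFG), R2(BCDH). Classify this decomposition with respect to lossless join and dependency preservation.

lossy and not dependency-preserving

Lossless test: (CD)⁺ = {CD}, which is a superkey of neither fragment — lossy.
Dependency preservation: the restricted closure of {AF} across the fragments never reaches {B}, so AF → B cannot be enforced without a join — not preserved.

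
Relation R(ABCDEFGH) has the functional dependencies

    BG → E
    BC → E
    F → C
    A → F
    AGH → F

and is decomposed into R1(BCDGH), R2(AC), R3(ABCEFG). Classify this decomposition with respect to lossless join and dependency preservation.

Lossless test (chase): Rows 1 and 3 agree on BG; apply BG→E and equate their E entries. Rows 2 and 3 agree on A; apply A→F and equate their F entries. No row becomes fully distinguished — the join is lossy.
Dependency preservation: AGH → F is not contained in any single fragment, but the restricted closure of its left-hand side across the fragments still reaches the right-hand side; the remaining FDs each lie inside some fragment. All dependencies are preserved.

lossy but dependency-preserving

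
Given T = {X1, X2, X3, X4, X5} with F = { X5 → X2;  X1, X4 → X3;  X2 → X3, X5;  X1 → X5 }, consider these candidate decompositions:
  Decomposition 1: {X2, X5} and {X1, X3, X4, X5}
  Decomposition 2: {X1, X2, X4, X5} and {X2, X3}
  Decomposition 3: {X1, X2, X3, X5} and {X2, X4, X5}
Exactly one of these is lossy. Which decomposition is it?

Decomposition 1: common = {X5}, closure = {X2, X3, X5} → lossless.
Decomposition 2: common = {X2}, closure = {X2, X3, X5} → lossless.
Decomposition 3: common = {X2, X5}, closure = {X2, X3, X5} → lossy.

Decomposition 3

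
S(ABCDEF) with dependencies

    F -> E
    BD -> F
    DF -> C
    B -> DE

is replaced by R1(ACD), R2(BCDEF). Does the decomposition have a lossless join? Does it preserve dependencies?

lossy but dependency-preserving

Lossless test: (CD)⁺ = {CD}, which is a superkey of neither fragment — lossy.
Dependency preservation: every FD's attributes lie within a single fragment, so each can be enforced locally — preserved.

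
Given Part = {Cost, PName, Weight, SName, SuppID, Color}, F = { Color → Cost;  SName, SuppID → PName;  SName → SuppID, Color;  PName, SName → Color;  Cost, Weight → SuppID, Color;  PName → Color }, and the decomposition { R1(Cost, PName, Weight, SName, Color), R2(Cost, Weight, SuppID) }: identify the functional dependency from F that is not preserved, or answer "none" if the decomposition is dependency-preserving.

Check SName → SuppID, Color: no single fragment contains all of {SName, SuppID, Color}, and the restricted closure of {SName} across the fragments never reaches {SuppID, Color}.
Color → Cost is preserved.
SName, SuppID → PName is preserved.
PName, SName → Color is preserved.
Cost, Weight → SuppID, Color is preserved.
PName → Color is preserved.

SName → SuppID, Color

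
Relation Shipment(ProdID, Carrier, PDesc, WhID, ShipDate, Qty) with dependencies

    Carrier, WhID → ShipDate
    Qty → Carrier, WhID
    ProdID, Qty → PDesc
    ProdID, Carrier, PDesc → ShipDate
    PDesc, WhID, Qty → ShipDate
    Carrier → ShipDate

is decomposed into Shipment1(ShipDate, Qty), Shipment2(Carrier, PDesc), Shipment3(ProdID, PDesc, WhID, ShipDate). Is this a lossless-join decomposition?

Chase test. Columns are ProdID, Carrier, PDesc, WhID, ShipDate, Qty; row i has aⱼ where attribute j ∈ Shipmenti, else bᵢⱼ.
Initial tableau (one row per fragment):
  row 1: b11 b12 b13 b14 a5 a6
  row 2: b21 a2 a3 b24 b25 b26
  row 3: a1 b32 a3 a4 a5 b36
No row becomes fully distinguished — the join is lossy.

No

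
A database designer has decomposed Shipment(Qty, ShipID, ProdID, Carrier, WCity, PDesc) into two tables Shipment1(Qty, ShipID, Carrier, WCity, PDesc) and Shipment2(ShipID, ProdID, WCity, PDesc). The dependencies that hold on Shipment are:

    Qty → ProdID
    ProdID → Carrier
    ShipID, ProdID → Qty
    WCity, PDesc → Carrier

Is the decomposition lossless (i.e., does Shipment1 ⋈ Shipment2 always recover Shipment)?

Common attributes: Shipment1 ∩ Shipment2 = {ShipID, WCity, PDesc}.
Closure of {ShipID, WCity, PDesc}: WCity, PDesc → Carrier applies, adding Carrier. So (ShipID, WCity, PDesc)⁺ = {ShipID, Carrier, WCity, PDesc}.
The closure contains neither all of Shipment1 = {Qty, ShipID, Carrier, WCity, PDesc} nor all of Shipment2 = {ShipID, ProdID, WCity, PDesc}, so the common attributes are not a superkey of either fragment. The join is lossy.

No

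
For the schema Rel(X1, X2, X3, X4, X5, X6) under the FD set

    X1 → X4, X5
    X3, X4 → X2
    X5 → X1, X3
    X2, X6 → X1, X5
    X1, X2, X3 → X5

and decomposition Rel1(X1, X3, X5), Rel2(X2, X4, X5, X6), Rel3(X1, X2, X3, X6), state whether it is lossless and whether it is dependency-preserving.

Lossless test (chase): Rows 1 and 3 agree on X1; apply X1→X4, X5 and equate their X4, X5 entries. Rows 1 and 3 agree on X3, X4; apply X3, X4→X2 and equate their X2 entries. Rows 1 and 2 agree on X5; apply X5→X1, X3 and equate their X1, X3 entries. Rows 1 and 2 agree on X1; apply X1→X4, X5 and equate their X4, X5 entries. Row 2 is now all distinguished symbols — the join is lossless.
Dependency preservation: the restricted closure of {X3, X4} across the fragments never reaches {X2}, so X3, X4 → X2 cannot be enforced without a join — not preserved.

lossless but not dependency-preserving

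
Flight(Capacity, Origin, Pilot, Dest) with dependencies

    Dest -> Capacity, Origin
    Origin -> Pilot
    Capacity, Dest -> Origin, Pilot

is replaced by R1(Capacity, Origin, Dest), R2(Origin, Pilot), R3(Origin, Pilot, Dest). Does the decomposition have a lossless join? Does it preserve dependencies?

lossless and dependency-preserving

Lossless test (chase): Rows 1 and 3 agree on Dest; apply Dest→Capacity, Origin and equate their Capacity, Origin entries. Rows 1 and 2 agree on Origin; apply Origin→Pilot and equate their Pilot entries. Row 1 is now all distinguished symbols — the join is lossless.
Dependency preservation: Capacity, Dest → Origin, Pilot is not contained in any single fragment, but the restricted closure of its left-hand side across the fragments still reaches the right-hand side; the remaining FDs each lie inside some fragment. All dependencies are preserved.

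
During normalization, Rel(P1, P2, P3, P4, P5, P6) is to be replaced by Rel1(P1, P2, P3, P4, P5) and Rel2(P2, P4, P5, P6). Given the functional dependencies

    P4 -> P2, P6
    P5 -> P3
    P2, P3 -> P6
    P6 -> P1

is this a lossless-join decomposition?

Yes

Common attributes: Rel1 ∩ Rel2 = {P2, P4, P5}.
Closure of {P2, P4, P5}: P4 → P2, P6 applies, adding P6; P5 → P3 applies, adding P3; P6 → P1 applies, adding P1. So (P2, P4, P5)⁺ = {P1, P2, P3, P4, P5, P6}.
This closure contains every attribute of Rel1, so Rel1 ∩ Rel2 → Rel1. The join is lossless.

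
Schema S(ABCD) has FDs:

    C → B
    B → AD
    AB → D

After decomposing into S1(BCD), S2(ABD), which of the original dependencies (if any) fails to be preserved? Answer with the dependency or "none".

C → B lies within S1.
B → AD lies within S2.
AB → D lies within S2.
Every dependency is enforceable on the fragments, so the decomposition is dependency-preserving.

none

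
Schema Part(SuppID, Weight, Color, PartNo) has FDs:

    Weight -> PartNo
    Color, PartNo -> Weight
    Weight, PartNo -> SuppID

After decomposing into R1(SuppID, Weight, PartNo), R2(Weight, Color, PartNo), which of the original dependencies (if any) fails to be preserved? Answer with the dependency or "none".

Weight → PartNo lies within R1.
Color, PartNo → Weight lies within R2.
Weight, PartNo → SuppID lies within R1.
Every dependency is enforceable on the fragments, so the decomposition is dependency-preserving.

none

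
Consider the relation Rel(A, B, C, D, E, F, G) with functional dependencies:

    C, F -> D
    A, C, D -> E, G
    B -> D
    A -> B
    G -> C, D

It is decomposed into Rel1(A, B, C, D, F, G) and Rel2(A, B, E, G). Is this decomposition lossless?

Common attributes: Rel1 ∩ Rel2 = {A, B, G}.
Closure of {A, B, G}: B → D applies, adding D; G → C, D applies, adding C; A, C, D → E, G applies, adding E. So (A, B, G)⁺ = {A, B, C, D, E, G}.
This closure contains every attribute of Rel2, so Rel1 ∩ Rel2 → Rel2. The join is lossless.

Yes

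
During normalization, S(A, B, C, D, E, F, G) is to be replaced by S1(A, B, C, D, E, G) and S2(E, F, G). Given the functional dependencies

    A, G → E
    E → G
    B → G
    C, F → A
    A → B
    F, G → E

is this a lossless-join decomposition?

No

Common attributes: S1 ∩ S2 = {E, G}.
No dependency enlarges {E, G}, so (E, G)⁺ = {E, G}.
The closure contains neither all of S1 = {A, B, C, D, E, G} nor all of S2 = {E, F, G}, so the common attributes are not a superkey of either fragment. The join is lossy.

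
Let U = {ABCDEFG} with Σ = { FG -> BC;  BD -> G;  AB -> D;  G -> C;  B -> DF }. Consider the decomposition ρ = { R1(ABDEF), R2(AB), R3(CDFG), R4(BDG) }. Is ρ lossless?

Yes

Chase test. Columns are ABCDEFG; row i has aⱼ where attribute j ∈ Ri, else bᵢⱼ.
Initial tableau (one row per fragment):
  row 1: a1 a2 b13 a4 a5 a6 b17
  row 2: a1 a2 b23 b24 b25 b26 b27
  row 3: b31 b32 a3 a4 b35 a6 a7
  row 4: b41 a2 b43 a4 b45 b46 a7
Rows 1 and 4 agree on BD; apply BD→G and equate their G entries.
Rows 1 and 2 agree on AB; apply AB→D and equate their D entries.
Rows 1 and 3 agree on G; apply G→C and equate their C entries.
Rows 1 and 4 agree on G; apply G→C and equate their C entries.
Rows 1 and 2 agree on B; apply B→DF and equate their DF entries.
Rows 1 and 4 agree on B; apply B→DF and equate their DF entries.
Rows 1 and 3 agree on FG; apply FG→BC and equate their BC entries.
Rows 1 and 2 agree on BD; apply BD→G and equate their G entries.
Rows 1 and 2 agree on G; apply G→C and equate their C entries.
Row 1 is now all distinguished symbols — the join is lossless.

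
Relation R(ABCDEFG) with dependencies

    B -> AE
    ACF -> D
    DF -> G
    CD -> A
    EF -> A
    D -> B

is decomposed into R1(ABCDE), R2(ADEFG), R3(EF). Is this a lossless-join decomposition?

No

Chase test. Columns are ABCDEFG; row i has aⱼ where attribute j ∈ Ri, else bᵢⱼ.
Initial tableau (one row per fragment):
  row 1: a1 a2 a3 a4 a5 b16 b17
  row 2: a1 b22 b23 a4 a5 a6 a7
  row 3: b31 b32 b33 b34 a5 a6 b37
Rows 2 and 3 agree on EF; apply EF→A and equate their A entries.
Rows 1 and 2 agree on D; apply D→B and equate their B entries.
No row becomes fully distinguished — the join is lossy.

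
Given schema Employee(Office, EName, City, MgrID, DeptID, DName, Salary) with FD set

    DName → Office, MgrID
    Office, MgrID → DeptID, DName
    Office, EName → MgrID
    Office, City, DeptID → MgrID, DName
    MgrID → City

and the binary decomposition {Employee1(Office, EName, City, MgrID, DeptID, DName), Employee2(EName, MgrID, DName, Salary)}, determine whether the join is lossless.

Common attributes: Employee1 ∩ Employee2 = {EName, MgrID, DName}.
Closure of {EName, MgrID, DName}: DName → Office, MgrID applies, adding Office; Office, MgrID → DeptID, DName applies, adding DeptID; MgrID → City applies, adding City. So (EName, MgrID, DName)⁺ = {Office, EName, City, MgrID, DeptID, DName}.
This closure contains every attribute of Employee1, so Employee1 ∩ Employee2 → Employee1. The join is lossless.

Yes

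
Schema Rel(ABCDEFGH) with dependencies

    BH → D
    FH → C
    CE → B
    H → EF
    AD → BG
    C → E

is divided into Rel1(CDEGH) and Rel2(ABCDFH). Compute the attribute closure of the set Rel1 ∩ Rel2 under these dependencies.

Rel1 ∩ Rel2 = {CDH}.
H → EF applies, adding EF
CE → B applies, adding B
Closure: {BCDEFH}.

BCDEFH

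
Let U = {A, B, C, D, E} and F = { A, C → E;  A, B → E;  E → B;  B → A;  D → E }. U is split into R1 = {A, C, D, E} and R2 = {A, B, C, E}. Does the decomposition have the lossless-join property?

Common attributes: R1 ∩ R2 = {A, C, E}.
Closure of {A, C, E}: E → B applies, adding B. So (A, C, E)⁺ = {A, B, C, E}.
This closure contains every attribute of R2, so R1 ∩ R2 → R2. The join is lossless.

Yes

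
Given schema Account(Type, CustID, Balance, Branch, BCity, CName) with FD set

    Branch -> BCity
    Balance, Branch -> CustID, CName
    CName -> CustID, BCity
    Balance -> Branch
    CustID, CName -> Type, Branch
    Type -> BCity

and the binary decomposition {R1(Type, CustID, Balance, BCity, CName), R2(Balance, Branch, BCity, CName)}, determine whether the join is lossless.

Yes

Common attributes: R1 ∩ R2 = {Balance, BCity, CName}.
Closure of {Balance, BCity, CName}: CName → CustID, BCity applies, adding CustID; Balance → Branch applies, adding Branch; CustID, CName → Type, Branch applies, adding Type. So (Balance, BCity, CName)⁺ = {Type, CustID, Balance, Branch, BCity, CName}.
This closure contains every attribute of R1, so R1 ∩ R2 → R1. The join is lossless.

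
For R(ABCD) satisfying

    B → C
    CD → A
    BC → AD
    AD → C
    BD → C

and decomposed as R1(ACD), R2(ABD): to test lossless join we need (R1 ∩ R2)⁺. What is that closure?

ACD

R1 ∩ R2 = {AD}.
AD → C applies, adding C
Closure: {ACD}.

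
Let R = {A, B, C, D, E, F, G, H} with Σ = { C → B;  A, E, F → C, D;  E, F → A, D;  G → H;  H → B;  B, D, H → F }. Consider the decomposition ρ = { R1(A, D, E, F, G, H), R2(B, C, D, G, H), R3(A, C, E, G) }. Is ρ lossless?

No

Chase test. Columns are A, B, C, D, E, F, G, H; row i has aⱼ where attribute j ∈ Ri, else bᵢⱼ.
Initial tableau (one row per fragment):
  row 1: a1 b12 b13 a4 a5 a6 a7 a8
  row 2: b21 a2 a3 a4 b25 b26 a7 a8
  row 3: a1 b32 a3 b34 a5 b36 a7 b38
Rows 2 and 3 agree on C; apply C→B and equate their B entries.
Rows 1 and 3 agree on G; apply G→H and equate their H entries.
Rows 1 and 2 agree on H; apply H→B and equate their B entries.
Rows 1 and 2 agree on B, D, H; apply B, D, H→F and equate their F entries.
No row becomes fully distinguished — the join is lossy.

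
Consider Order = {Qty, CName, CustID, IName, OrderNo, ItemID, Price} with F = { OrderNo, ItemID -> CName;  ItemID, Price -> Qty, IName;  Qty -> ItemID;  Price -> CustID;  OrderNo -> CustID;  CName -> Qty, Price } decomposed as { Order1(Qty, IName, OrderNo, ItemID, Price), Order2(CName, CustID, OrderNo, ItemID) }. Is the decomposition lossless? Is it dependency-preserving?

Lossless test: (OrderNo, ItemID)⁺ = {Qty, CName, CustID, IName, OrderNo, ItemID, Price}, which contains all of one fragment — lossless.
Dependency preservation: the restricted closure of {Price} across the fragments never reaches {CustID}, so Price → CustID cannot be enforced without a join — not preserved.

lossless but not dependency-preserving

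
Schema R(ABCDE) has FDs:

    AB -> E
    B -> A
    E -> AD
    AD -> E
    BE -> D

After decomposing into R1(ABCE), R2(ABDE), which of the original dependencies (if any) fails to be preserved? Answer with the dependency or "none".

AB → E lies within R1.
B → A lies within R1.
E → AD lies within R2.
AD → E lies within R2.
BE → D lies within R2.
Every dependency is enforceable on the fragments, so the decomposition is dependency-preserving.

none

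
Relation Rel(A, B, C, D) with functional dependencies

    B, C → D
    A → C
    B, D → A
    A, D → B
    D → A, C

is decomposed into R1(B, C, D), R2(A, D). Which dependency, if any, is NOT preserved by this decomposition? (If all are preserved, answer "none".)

Check A → C: no single fragment contains all of {A, C}, and the restricted closure of {A} across the fragments never reaches {C}.
B, C → D is preserved.
B, D → A is preserved.
A, D → B is preserved.
D → A, C is preserved.

A → C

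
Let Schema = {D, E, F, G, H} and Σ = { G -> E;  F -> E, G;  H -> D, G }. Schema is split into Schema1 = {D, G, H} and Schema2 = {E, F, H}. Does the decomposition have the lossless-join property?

Common attributes: Schema1 ∩ Schema2 = {H}.
Closure of {H}: H → D, G applies, adding D, G; G → E applies, adding E. So (H)⁺ = {D, E, G, H}.
This closure contains every attribute of Schema1, so Schema1 ∩ Schema2 → Schema1. The join is lossless.

Yes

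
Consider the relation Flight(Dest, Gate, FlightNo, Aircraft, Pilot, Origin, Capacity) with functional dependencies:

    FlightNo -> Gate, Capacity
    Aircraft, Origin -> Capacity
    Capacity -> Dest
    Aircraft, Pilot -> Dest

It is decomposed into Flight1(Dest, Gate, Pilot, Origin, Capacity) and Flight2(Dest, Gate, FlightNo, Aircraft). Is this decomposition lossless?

No

Common attributes: Flight1 ∩ Flight2 = {Dest, Gate}.
No dependency enlarges {Dest, Gate}, so (Dest, Gate)⁺ = {Dest, Gate}.
The closure contains neither all of Flight1 = {Dest, Gate, Pilot, Origin, Capacity} nor all of Flight2 = {Dest, Gate, FlightNo, Aircraft}, so the common attributes are not a superkey of either fragment. The join is lossy.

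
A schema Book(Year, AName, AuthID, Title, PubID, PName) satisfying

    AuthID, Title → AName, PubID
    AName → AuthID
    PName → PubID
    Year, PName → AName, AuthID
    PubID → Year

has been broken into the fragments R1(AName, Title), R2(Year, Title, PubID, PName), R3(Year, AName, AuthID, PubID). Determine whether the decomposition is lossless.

No

Chase test. Columns are Year, AName, AuthID, Title, PubID, PName; row i has aⱼ where attribute j ∈ Ri, else bᵢⱼ.
Initial tableau (one row per fragment):
  row 1: b11 a2 b13 a4 b15 b16
  row 2: a1 b22 b23 a4 a5 a6
  row 3: a1 a2 a3 b34 a5 b36
Rows 1 and 3 agree on AName; apply AName→AuthID and equate their AuthID entries.
No row becomes fully distinguished — the join is lossy.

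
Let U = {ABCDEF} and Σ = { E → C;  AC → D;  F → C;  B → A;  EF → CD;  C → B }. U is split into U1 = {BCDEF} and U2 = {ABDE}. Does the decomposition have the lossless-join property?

Yes

Common attributes: U1 ∩ U2 = {BDE}.
Closure of {BDE}: E → C applies, adding C; B → A applies, adding A. So (BDE)⁺ = {ABCDE}.
This closure contains every attribute of U2, so U1 ∩ U2 → U2. The join is lossless.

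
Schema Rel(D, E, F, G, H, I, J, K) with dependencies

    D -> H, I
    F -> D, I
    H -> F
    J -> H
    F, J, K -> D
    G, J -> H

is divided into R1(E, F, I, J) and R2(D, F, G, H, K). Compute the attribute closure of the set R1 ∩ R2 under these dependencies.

D, F, H, I

R1 ∩ R2 = {F}.
F → D, I applies, adding D, I
D → H, I applies, adding H
Closure: {D, F, H, I}.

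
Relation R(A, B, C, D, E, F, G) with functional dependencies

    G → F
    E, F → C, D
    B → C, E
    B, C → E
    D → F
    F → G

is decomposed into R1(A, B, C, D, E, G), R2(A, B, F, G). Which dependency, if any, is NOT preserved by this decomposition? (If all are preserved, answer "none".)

G → F lies within R2.
E, F → C, D: restricted closure across fragments reaches C, D.
B → C, E lies within R1.
B, C → E lies within R1.
D → F: restricted closure across fragments reaches F.
F → G lies within R2.
Every dependency is enforceable on the fragments, so the decomposition is dependency-preserving.

none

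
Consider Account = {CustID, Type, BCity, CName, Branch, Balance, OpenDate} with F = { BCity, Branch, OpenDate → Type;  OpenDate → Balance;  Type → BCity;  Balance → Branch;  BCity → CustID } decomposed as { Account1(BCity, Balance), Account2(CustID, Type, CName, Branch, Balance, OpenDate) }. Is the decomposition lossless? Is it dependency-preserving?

Lossless test: (Balance)⁺ = {Branch, Balance}, which is a superkey of neither fragment — lossy.
Dependency preservation: the restricted closure of {BCity, Branch, OpenDate} across the fragments never reaches {Type}, so BCity, Branch, OpenDate → Type cannot be enforced without a join — not preserved.

lossy and not dependency-preserving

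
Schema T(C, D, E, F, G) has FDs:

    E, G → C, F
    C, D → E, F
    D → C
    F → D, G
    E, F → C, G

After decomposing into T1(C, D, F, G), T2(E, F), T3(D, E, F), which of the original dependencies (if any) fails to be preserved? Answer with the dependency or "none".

E, G → C, F

Check E, G → C, F: no single fragment contains all of {C, E, F, G}, and the restricted closure of {E, G} across the fragments never reaches {C, F}.
C, D → E, F is preserved.
D → C is preserved.
F → D, G is preserved.
E, F → C, G is preserved.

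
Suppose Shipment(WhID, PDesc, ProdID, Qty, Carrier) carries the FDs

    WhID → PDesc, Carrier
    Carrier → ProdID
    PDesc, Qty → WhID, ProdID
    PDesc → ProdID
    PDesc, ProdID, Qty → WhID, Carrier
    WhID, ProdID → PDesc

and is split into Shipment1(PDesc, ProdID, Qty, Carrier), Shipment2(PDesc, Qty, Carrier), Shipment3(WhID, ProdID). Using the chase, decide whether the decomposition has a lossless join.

No

Chase test. Columns are WhID, PDesc, ProdID, Qty, Carrier; row i has aⱼ where attribute j ∈ Shipmenti, else bᵢⱼ.
Initial tableau (one row per fragment):
  row 1: b11 a2 a3 a4 a5
  row 2: b21 a2 b23 a4 a5
  row 3: a1 b32 a3 b34 b35
Rows 1 and 2 agree on Carrier; apply Carrier→ProdID and equate their ProdID entries.
Rows 1 and 2 agree on PDesc, Qty; apply PDesc, Qty→WhID, ProdID and equate their WhID, ProdID entries.
No row becomes fully distinguished — the join is lossy.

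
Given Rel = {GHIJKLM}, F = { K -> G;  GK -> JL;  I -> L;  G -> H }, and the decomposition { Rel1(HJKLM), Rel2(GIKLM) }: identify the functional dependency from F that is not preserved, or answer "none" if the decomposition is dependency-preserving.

G -> H

Check G → H: no single fragment contains all of {GH}, and the restricted closure of {G} across the fragments never reaches {H}.
K → G is preserved.
GK → JL is preserved.
I → L is preserved.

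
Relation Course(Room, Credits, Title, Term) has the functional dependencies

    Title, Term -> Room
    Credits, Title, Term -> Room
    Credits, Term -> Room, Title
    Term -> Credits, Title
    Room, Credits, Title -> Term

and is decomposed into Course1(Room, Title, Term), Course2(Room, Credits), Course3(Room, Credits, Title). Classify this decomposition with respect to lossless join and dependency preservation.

lossy and not dependency-preserving

Lossless test (chase): applying each FD to every pair of rows produces no changes in the tableau, so no row becomes fully distinguished — the join is lossy.
Dependency preservation: the restricted closure of {Term} across the fragments never reaches {Credits, Title}, so Term → Credits, Title cannot be enforced without a join — not preserved.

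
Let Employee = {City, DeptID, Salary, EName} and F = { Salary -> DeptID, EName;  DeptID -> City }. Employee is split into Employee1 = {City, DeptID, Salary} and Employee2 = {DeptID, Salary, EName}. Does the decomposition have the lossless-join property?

Common attributes: Employee1 ∩ Employee2 = {DeptID, Salary}.
Closure of {DeptID, Salary}: Salary → DeptID, EName applies, adding EName; DeptID → City applies, adding City. So (DeptID, Salary)⁺ = {City, DeptID, Salary, EName}.
This closure contains every attribute of Employee1, so Employee1 ∩ Employee2 → Employee1. The join is lossless.

Yes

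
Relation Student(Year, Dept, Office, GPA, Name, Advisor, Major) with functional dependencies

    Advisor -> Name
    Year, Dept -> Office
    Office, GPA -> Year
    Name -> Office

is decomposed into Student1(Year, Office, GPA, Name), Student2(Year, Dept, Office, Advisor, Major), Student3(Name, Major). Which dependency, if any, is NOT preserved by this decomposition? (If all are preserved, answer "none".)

Advisor -> Name

Check Advisor → Name: no single fragment contains all of {Name, Advisor}, and the restricted closure of {Advisor} across the fragments never reaches {Name}.
Year, Dept → Office is preserved.
Office, GPA → Year is preserved.
Name → Office is preserved.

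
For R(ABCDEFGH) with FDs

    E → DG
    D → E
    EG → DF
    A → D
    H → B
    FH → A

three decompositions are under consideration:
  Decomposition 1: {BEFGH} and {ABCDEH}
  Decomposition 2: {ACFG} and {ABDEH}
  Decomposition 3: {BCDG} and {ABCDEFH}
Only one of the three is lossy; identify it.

Decomposition 2

Decomposition 1: common = {BEH}, closure = {ABDEFGH} → lossless.
Decomposition 2: common = {A}, closure = {ADEFG} → lossy.
Decomposition 3: common = {BCD}, closure = {BCDEFG} → lossless.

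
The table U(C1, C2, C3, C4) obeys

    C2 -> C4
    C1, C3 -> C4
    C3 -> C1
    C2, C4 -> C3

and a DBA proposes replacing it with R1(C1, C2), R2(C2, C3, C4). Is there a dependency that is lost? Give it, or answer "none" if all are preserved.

Check C3 → C1: no single fragment contains all of {C1, C3}, and the restricted closure of {C3} across the fragments never reaches {C1}.
C2 → C4 is preserved.
C1, C3 → C4 is preserved.
C2, C4 → C3 is preserved.

C3 -> C1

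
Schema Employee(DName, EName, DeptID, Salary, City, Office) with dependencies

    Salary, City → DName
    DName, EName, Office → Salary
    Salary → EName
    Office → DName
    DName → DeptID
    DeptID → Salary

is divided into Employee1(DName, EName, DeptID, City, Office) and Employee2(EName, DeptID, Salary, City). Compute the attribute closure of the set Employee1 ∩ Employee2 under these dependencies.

DName, EName, DeptID, Salary, City

Employee1 ∩ Employee2 = {EName, DeptID, City}.
DeptID → Salary applies, adding Salary
Salary, City → DName applies, adding DName
Closure: {DName, EName, DeptID, Salary, City}.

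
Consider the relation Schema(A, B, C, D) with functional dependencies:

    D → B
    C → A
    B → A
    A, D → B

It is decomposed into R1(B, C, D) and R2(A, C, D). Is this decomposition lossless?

Common attributes: R1 ∩ R2 = {C, D}.
Closure of {C, D}: D → B applies, adding B; C → A applies, adding A. So (C, D)⁺ = {A, B, C, D}.
This closure contains every attribute of R1, so R1 ∩ R2 → R1. The join is lossless.

Yes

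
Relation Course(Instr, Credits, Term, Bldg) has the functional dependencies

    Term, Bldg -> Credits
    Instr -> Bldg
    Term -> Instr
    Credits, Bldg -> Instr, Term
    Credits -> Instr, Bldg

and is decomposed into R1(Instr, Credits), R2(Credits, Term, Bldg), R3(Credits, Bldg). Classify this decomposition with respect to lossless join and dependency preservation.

lossless but not dependency-preserving

Lossless test (chase): Rows 2 and 3 agree on Credits, Bldg; apply Credits, Bldg→Instr, Term and equate their Instr, Term entries. Rows 1 and 2 agree on Credits; apply Credits→Instr, Bldg and equate their Instr, Bldg entries. Rows 1 and 2 agree on Credits, Bldg; apply Credits, Bldg→Instr, Term and equate their Instr, Term entries. Row 1 is now all distinguished symbols — the join is lossless.
Dependency preservation: the restricted closure of {Instr} across the fragments never reaches {Bldg}, so Instr → Bldg cannot be enforced without a join — not preserved.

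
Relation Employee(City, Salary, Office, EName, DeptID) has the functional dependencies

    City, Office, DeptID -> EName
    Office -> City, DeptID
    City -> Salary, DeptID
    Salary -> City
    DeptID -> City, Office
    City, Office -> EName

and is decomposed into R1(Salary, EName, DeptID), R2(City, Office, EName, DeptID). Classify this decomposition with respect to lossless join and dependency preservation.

Lossless test: (EName, DeptID)⁺ = {City, Salary, Office, EName, DeptID}, which contains all of one fragment — lossless.
Dependency preservation: City → Salary, DeptID; Salary → City are not contained in any single fragment, but the restricted closure of each left-hand side across the fragments still reaches the right-hand side; the remaining FDs each lie inside some fragment. All dependencies are preserved.

lossless and dependency-preserving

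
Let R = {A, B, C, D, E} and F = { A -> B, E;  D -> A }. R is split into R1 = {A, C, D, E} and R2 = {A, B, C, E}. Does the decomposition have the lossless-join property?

Yes

Common attributes: R1 ∩ R2 = {A, C, E}.
Closure of {A, C, E}: A → B, E applies, adding B. So (A, C, E)⁺ = {A, B, C, E}.
This closure contains every attribute of R2, so R1 ∩ R2 → R2. The join is lossless.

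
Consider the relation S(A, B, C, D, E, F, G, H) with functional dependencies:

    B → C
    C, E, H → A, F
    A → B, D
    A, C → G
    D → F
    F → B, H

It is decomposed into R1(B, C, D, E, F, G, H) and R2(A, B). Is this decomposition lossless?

No

Common attributes: R1 ∩ R2 = {B}.
Closure of {B}: B → C applies, adding C. So (B)⁺ = {B, C}.
The closure contains neither all of R1 = {B, C, D, E, F, G, H} nor all of R2 = {A, B}, so the common attributes are not a superkey of either fragment. The join is lossy.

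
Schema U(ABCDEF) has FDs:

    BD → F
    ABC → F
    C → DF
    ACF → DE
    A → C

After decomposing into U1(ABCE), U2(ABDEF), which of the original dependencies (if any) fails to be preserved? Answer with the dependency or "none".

Check C → DF: no single fragment contains all of {CDF}, and the restricted closure of {C} across the fragments never reaches {DF}.
BD → F is preserved.
ABC → F is preserved.
ACF → DE is preserved.
A → C is preserved.

C → DF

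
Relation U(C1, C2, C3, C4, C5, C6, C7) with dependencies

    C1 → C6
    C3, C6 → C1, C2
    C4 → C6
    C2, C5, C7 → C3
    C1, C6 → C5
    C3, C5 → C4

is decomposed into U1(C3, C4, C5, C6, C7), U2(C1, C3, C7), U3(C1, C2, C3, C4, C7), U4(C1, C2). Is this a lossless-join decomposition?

Yes

Chase test. Columns are C1, C2, C3, C4, C5, C6, C7; row i has aⱼ where attribute j ∈ Ui, else bᵢⱼ.
Initial tableau (one row per fragment):
  row 1: b11 b12 a3 a4 a5 a6 a7
  row 2: a1 b22 a3 b24 b25 b26 a7
  row 3: a1 a2 a3 a4 b35 b36 a7
  row 4: a1 a2 b43 b44 b45 b46 b47
Rows 2 and 3 agree on C1; apply C1→C6 and equate their C6 entries.
Rows 2 and 4 agree on C1; apply C1→C6 and equate their C6 entries.
Rows 2 and 3 agree on C3, C6; apply C3, C6→C1, C2 and equate their C1, C2 entries.
Rows 1 and 3 agree on C4; apply C4→C6 and equate their C6 entries.
Rows 2 and 3 agree on C1, C6; apply C1, C6→C5 and equate their C5 entries.
Rows 2 and 4 agree on C1, C6; apply C1, C6→C5 and equate their C5 entries.
Rows 2 and 3 agree on C3, C5; apply C3, C5→C4 and equate their C4 entries.
Rows 1 and 2 agree on C3, C6; apply C3, C6→C1, C2 and equate their C1, C2 entries.
Rows 1 and 2 agree on C1, C6; apply C1, C6→C5 and equate their C5 entries.
Row 1 is now all distinguished symbols — the join is lossless.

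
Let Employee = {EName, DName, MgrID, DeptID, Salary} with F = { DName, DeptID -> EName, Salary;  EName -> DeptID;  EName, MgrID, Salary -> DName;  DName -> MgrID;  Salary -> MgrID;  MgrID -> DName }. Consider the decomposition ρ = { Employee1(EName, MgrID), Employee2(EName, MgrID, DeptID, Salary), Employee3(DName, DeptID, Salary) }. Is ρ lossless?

Chase test. Columns are EName, DName, MgrID, DeptID, Salary; row i has aⱼ where attribute j ∈ Employeei, else bᵢⱼ.
Initial tableau (one row per fragment):
  row 1: a1 b12 a3 b14 b15
  row 2: a1 b22 a3 a4 a5
  row 3: b31 a2 b33 a4 a5
Rows 1 and 2 agree on EName; apply EName→DeptID and equate their DeptID entries.
Rows 2 and 3 agree on Salary; apply Salary→MgrID and equate their MgrID entries.
Rows 1 and 2 agree on MgrID; apply MgrID→DName and equate their DName entries.
Rows 1 and 3 agree on MgrID; apply MgrID→DName and equate their DName entries.
Rows 1 and 2 agree on DName, DeptID; apply DName, DeptID→EName, Salary and equate their EName, Salary entries.
Rows 1 and 3 agree on DName, DeptID; apply DName, DeptID→EName, Salary and equate their EName, Salary entries.
Row 1 is now all distinguished symbols — the join is lossless.

Yes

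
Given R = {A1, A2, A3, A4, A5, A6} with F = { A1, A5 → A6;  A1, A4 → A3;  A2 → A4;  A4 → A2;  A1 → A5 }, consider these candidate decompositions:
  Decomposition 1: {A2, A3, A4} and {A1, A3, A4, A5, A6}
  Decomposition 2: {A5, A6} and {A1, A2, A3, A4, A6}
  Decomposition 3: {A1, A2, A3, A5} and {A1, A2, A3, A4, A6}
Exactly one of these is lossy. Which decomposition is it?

Decomposition 1: common = {A3, A4}, closure = {A2, A3, A4} → lossless.
Decomposition 2: common = {A6}, closure = {A6} → lossy.
Decomposition 3: common = {A1, A2, A3}, closure = {A1, A2, A3, A4, A5, A6} → lossless.

Decomposition 2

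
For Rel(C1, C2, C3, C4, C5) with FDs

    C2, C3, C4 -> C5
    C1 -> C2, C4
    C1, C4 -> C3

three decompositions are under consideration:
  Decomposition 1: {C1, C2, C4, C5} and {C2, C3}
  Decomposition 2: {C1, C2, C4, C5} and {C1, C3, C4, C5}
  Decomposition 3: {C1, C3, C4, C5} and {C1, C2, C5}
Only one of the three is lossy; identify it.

Decomposition 1: common = {C2}, closure = {C2} → lossy.
Decomposition 2: common = {C1, C4, C5}, closure = {C1, C2, C3, C4, C5} → lossless.
Decomposition 3: common = {C1, C5}, closure = {C1, C2, C3, C4, C5} → lossless.

Decomposition 1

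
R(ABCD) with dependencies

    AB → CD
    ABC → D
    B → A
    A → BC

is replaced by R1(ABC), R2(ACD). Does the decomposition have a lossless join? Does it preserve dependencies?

lossless and dependency-preserving

Lossless test: (AC)⁺ = {ABCD}, which contains all of one fragment — lossless.
Dependency preservation: AB → CD; ABC → D are not contained in any single fragment, but the restricted closure of each left-hand side across the fragments still reaches the right-hand side; the remaining FDs each lie inside some fragment. All dependencies are preserved.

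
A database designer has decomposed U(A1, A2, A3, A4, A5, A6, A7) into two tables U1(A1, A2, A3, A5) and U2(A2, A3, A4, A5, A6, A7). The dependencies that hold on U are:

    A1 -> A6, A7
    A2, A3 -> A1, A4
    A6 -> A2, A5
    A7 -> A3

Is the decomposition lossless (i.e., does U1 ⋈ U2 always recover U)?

Common attributes: U1 ∩ U2 = {A2, A3, A5}.
Closure of {A2, A3, A5}: A2, A3 → A1, A4 applies, adding A1, A4; A1 → A6, A7 applies, adding A6, A7. So (A2, A3, A5)⁺ = {A1, A2, A3, A4, A5, A6, A7}.
This closure contains every attribute of U1, so U1 ∩ U2 → U1. The join is lossless.

Yes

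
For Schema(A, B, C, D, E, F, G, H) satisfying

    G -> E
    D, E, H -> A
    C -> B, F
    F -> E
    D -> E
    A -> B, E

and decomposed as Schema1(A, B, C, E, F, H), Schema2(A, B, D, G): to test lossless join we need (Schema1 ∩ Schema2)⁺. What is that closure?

Schema1 ∩ Schema2 = {A, B}.
A → B, E applies, adding E
Closure: {A, B, E}.

A, B, E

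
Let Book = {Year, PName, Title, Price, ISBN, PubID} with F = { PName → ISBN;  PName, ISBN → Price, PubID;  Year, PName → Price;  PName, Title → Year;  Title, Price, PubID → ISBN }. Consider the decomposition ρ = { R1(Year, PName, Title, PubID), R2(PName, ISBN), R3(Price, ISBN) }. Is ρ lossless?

Chase test. Columns are Year, PName, Title, Price, ISBN, PubID; row i has aⱼ where attribute j ∈ Ri, else bᵢⱼ.
Initial tableau (one row per fragment):
  row 1: a1 a2 a3 b14 b15 a6
  row 2: b21 a2 b23 b24 a5 b26
  row 3: b31 b32 b33 a4 a5 b36
Rows 1 and 2 agree on PName; apply PName→ISBN and equate their ISBN entries.
Rows 1 and 2 agree on PName, ISBN; apply PName, ISBN→Price, PubID and equate their Price, PubID entries.
No row becomes fully distinguished — the join is lossy.

No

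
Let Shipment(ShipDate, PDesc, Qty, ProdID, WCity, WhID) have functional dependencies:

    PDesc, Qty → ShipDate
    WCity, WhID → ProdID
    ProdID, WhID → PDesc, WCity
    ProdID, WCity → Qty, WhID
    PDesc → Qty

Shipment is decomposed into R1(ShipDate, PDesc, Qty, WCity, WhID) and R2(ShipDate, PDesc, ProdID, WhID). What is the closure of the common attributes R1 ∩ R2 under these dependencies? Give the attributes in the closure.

ShipDate, PDesc, Qty, WhID

R1 ∩ R2 = {ShipDate, PDesc, WhID}.
PDesc → Qty applies, adding Qty
Closure: {ShipDate, PDesc, Qty, WhID}.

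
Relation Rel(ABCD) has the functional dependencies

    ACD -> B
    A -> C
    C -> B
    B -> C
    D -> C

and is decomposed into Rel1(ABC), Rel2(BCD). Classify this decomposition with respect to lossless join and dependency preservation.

lossy but dependency-preserving

Lossless test: (BC)⁺ = {BC}, which is a superkey of neither fragment — lossy.
Dependency preservation: ACD → B is not contained in any single fragment, but the restricted closure of its left-hand side across the fragments still reaches the right-hand side; the remaining FDs each lie inside some fragment. All dependencies are preserved.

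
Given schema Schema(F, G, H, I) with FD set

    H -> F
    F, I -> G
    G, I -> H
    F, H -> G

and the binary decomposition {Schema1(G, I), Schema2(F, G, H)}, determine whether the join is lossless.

No

Common attributes: Schema1 ∩ Schema2 = {G}.
No dependency enlarges {G}, so (G)⁺ = {G}.
The closure contains neither all of Schema1 = {G, I} nor all of Schema2 = {F, G, H}, so the common attributes are not a superkey of either fragment. The join is lossy.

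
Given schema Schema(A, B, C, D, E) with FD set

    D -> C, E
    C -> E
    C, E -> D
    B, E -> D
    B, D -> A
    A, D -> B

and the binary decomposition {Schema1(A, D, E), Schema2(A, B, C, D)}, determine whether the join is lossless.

Yes

Common attributes: Schema1 ∩ Schema2 = {A, D}.
Closure of {A, D}: D → C, E applies, adding C, E; A, D → B applies, adding B. So (A, D)⁺ = {A, B, C, D, E}.
This closure contains every attribute of Schema1, so Schema1 ∩ Schema2 → Schema1. The join is lossless.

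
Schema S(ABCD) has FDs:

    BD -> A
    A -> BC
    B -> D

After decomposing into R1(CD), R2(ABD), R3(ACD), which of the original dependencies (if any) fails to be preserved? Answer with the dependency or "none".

BD → A lies within R2.
A → BC: restricted closure across fragments reaches BC.
B → D lies within R2.
Every dependency is enforceable on the fragments, so the decomposition is dependency-preserving.

none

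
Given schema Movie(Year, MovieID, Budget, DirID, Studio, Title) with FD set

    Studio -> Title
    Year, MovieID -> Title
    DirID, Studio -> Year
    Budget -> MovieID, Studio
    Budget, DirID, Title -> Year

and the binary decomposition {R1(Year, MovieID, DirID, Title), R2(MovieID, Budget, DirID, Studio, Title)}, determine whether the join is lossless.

Common attributes: R1 ∩ R2 = {MovieID, DirID, Title}.
No dependency enlarges {MovieID, DirID, Title}, so (MovieID, DirID, Title)⁺ = {MovieID, DirID, Title}.
The closure contains neither all of R1 = {Year, MovieID, DirID, Title} nor all of R2 = {MovieID, Budget, DirID, Studio, Title}, so the common attributes are not a superkey of either fragment. The join is lossy.

No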